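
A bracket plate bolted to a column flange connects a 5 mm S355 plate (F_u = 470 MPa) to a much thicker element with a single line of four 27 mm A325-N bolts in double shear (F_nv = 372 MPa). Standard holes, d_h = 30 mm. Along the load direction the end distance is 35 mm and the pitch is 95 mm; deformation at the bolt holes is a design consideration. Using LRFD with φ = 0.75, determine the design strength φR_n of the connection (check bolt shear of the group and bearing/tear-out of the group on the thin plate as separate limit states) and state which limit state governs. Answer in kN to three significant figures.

385 kN (bearing governs)

Bolt shear: A_b = π·27²/4 = 572.6 mm²; R_n = 372 × 572.6 × 4 × 2 / 1000 = 1704 kN → 0.75 × 1704 = 1280 kN.
Bearing (1.2 l_c t F_u ≤ 2.4 d t F_u): upper limit = 2.4·27·5·470 / 1000 = 152.3 kN.
  Edge l_c = 35 − 30/2 = 20 → r_n = 56.4 kN; interior l_c = 95 − 30 = 65 → r_n = 152.3 kN.
  R_n,bearing = 1·56.4 + 3·152.3 = 513.2 kN → 0.75 × 513.2 = 385 kN.
Bearing governs: 385 kN.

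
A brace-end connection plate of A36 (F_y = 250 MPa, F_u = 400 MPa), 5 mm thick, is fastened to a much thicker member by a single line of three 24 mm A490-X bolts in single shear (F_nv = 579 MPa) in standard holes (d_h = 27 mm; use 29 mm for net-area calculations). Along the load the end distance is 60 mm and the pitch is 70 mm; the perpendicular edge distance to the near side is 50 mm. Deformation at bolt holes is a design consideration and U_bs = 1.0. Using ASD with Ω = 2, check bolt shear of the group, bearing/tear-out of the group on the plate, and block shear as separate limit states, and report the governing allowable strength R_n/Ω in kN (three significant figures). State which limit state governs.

110 kN (block shear governs)

Bolt shear: A_b = π·24²/4 = 452.4 mm²; R_n = 579 × 452.4 × 3 × 1 / 1000 = 785.8 kN → 785.8 / 2 = 393 kN.
Bearing: edge l_c = 46.5, r_n = 111.6 kN; interior l_c = 43, r_n = 103.2 kN; R_n = 111.6 + 2·103.2 = 318 kN → 159 kN.
Block shear: A_gv = 1000, A_nv = 637.5, A_nt = 177.5 mm²; R_n = min(0.6F_uA_nv, 0.6F_yA_gv) + U_bs·F_u·A_nt = 221 kN → 110 kN.
Block shear governs: 110 kN.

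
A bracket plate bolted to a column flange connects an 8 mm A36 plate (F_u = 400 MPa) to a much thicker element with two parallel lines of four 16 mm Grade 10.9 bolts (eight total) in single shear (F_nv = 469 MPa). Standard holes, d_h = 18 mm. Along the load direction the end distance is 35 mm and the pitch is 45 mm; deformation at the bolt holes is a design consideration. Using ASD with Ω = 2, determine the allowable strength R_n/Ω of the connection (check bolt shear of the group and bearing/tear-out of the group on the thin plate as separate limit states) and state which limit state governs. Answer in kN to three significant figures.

377 kN (bolt shear governs)

Bolt shear: A_b = π·16²/4 = 201.1 mm²; R_n = 469 × 201.1 × 8 × 1 / 1000 = 754.4 kN → 754.4 / 2 = 377 kN.
Bearing (1.2 l_c t F_u ≤ 2.4 d t F_u): upper limit = 2.4·16·8·400 / 1000 = 122.9 kN.
  Edge l_c = 35 − 18/2 = 26 → r_n = 99.84 kN; interior l_c = 45 − 18 = 27 → r_n = 103.7 kN.
  R_n,bearing = 2·99.84 + 6·103.7 = 821.8 kN → 821.8 / 2 = 411 kN.
Bolt shear governs: 377 kN.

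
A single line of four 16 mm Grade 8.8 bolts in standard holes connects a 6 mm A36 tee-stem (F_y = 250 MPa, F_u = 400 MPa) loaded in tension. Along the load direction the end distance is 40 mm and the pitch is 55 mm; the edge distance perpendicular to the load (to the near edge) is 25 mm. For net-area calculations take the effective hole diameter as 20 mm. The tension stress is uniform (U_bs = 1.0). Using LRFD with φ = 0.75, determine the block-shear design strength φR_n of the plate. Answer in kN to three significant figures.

165 kN

Shear plane L_v = 40 + 3·55 = 205 mm; A_gv = 205 × 6 = 1230 mm².
A_nv = (205 − 3.5·20) × 6 = 810 mm².
A_nt = (25 − 0.5·20) × 6 = 90 mm².
0.6 F_u A_nv = 194.4 kN; 0.6 F_y A_gv = 184.5 kN → shear yielding governs the shear term.
R_n = 184.5 + 1.0 × 400 × 90 / 1000 = 220.5 kN.
Design strength φR_n = 0.75 × 220.5 = 165 kN.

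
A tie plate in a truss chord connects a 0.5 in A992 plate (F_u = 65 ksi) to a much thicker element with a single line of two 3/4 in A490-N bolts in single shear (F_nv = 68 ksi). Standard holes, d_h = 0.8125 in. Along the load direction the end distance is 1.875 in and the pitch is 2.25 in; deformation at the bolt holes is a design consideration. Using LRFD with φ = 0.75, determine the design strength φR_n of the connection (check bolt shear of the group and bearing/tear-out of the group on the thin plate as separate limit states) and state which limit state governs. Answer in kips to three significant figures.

45.1 kips (bolt shear governs)

Bolt shear: A_b = π·0.75²/4 = 0.4418 in²; R_n = 68 × 0.4418 × 2 × 1 = 60.08 kips → 0.75 × 60.08 = 45.1 kips.
Bearing (1.2 l_c t F_u ≤ 2.4 d t F_u): upper limit = 2.4·0.75·0.5·65 = 58.5 kips.
  Edge l_c = 1.875 − 0.8125/2 = 1.469 → r_n = 57.28 kips; interior l_c = 2.25 − 0.8125 = 1.438 → r_n = 56.06 kips.
  R_n,bearing = 1·57.28 + 1·56.06 = 113.3 kips → 0.75 × 113.3 = 85 kips.
Bolt shear governs: 45.1 kips.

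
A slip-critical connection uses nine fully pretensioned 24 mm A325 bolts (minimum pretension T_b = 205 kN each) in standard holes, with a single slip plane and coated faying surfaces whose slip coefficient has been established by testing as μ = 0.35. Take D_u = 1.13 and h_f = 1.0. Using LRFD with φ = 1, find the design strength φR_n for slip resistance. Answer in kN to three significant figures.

R_n = μ · D_u · h_f · T_b · n_s · n_b = 0.35 × 1.13 × 1.0 × 205 × 1 × 9 = 729.7 kN.
Design strength φR_n = 1 × 729.7 = 730 kN.

730 kN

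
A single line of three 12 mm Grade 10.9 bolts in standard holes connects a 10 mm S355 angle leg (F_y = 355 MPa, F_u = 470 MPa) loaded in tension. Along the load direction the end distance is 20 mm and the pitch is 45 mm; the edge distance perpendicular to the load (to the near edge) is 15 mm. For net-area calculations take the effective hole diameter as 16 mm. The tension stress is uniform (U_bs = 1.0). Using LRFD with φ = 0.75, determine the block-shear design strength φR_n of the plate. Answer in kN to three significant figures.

Shear plane L_v = 20 + 2·45 = 110 mm; A_gv = 110 × 10 = 1100 mm².
A_nv = (110 − 2.5·16) × 10 = 700 mm².
A_nt = (15 − 0.5·16) × 10 = 70 mm².
0.6 F_u A_nv = 197.4 kN; 0.6 F_y A_gv = 234.3 kN → shear rupture governs the shear term.
R_n = 197.4 + 1.0 × 470 × 70 / 1000 = 230.3 kN.
Design strength φR_n = 0.75 × 230.3 = 173 kN.

173 kN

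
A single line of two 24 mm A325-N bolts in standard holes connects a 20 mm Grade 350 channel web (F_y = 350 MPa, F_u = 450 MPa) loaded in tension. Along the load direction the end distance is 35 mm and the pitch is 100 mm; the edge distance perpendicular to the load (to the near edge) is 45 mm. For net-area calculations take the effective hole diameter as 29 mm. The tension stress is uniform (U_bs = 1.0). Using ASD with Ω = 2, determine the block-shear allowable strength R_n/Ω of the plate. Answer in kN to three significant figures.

Shear plane L_v = 35 + 1·100 = 135 mm; A_gv = 135 × 20 = 2700 mm².
A_nv = (135 − 1.5·29) × 20 = 1830 mm².
A_nt = (45 − 0.5·29) × 20 = 610 mm².
0.6 F_u A_nv = 494.1 kN; 0.6 F_y A_gv = 567 kN → shear rupture governs the shear term.
R_n = 494.1 + 1.0 × 450 × 610 / 1000 = 768.6 kN.
Allowable strength R_n/Ω = 768.6 / 2 = 384 kN.

384 kN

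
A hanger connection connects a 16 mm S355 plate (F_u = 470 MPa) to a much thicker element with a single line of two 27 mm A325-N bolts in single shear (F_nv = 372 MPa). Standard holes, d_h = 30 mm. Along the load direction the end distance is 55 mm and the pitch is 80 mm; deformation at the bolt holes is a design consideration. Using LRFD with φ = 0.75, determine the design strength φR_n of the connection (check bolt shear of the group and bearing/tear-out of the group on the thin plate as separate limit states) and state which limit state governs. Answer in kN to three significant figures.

Bolt shear: A_b = π·27²/4 = 572.6 mm²; R_n = 372 × 572.6 × 2 × 1 / 1000 = 426 kN → 0.75 × 426 = 319 kN.
Bearing (1.2 l_c t F_u ≤ 2.4 d t F_u): upper limit = 2.4·27·16·470 / 1000 = 487.3 kN.
  Edge l_c = 55 − 30/2 = 40 → r_n = 361 kN; interior l_c = 80 − 30 = 50 → r_n = 451.2 kN.
  R_n,bearing = 1·361 + 1·451.2 = 812.2 kN → 0.75 × 812.2 = 609 kN.
Bolt shear governs: 319 kN.

319 kN (bolt shear governs)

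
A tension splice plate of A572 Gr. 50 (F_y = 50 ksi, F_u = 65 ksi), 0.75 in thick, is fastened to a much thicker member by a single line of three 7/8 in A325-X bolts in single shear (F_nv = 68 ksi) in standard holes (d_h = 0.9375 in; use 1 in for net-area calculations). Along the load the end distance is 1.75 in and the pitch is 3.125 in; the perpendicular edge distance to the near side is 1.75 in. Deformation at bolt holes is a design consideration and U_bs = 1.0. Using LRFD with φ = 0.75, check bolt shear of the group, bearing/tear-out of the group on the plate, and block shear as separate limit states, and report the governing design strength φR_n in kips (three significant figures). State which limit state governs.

Bolt shear: A_b = π·0.875²/4 = 0.6013 in²; R_n = 68 × 0.6013 × 3 × 1 = 122.7 kips → 0.75 × 122.7 = 92 kips.
Bearing: edge l_c = 1.281, r_n = 74.95 kips; interior l_c = 2.188, r_n = 102.4 kips; R_n = 74.95 + 2·102.4 = 279.7 kips → 210 kips.
Block shear: A_gv = 6, A_nv = 4.125, A_nt = 0.9375 in²; R_n = min(0.6F_uA_nv, 0.6F_yA_gv) + U_bs·F_u·A_nt = 221.8 kips → 166 kips.
Bolt shear governs: 92 kips.

92 kips (bolt shear governs)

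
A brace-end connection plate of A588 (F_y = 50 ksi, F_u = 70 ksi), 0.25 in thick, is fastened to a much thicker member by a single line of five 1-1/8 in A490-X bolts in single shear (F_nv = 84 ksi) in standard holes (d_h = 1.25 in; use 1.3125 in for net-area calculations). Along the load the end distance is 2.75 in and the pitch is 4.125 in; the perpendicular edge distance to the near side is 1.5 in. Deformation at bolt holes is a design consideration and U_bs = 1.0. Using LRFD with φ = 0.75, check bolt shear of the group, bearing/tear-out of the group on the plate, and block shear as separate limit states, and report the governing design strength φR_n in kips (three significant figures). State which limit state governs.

116 kips (block shear governs)

Bolt shear: A_b = π·1.125²/4 = 0.994 in²; R_n = 84 × 0.994 × 5 × 1 = 417.5 kips → 0.75 × 417.5 = 313 kips.
Bearing: edge l_c = 2.125, r_n = 44.62 kips; interior l_c = 2.875, r_n = 47.25 kips; R_n = 44.62 + 4·47.25 = 233.6 kips → 175 kips.
Block shear: A_gv = 4.812, A_nv = 3.336, A_nt = 0.2109 in²; R_n = min(0.6F_uA_nv, 0.6F_yA_gv) + U_bs·F_u·A_nt = 154.9 kips → 116 kips.
Block shear governs: 116 kips.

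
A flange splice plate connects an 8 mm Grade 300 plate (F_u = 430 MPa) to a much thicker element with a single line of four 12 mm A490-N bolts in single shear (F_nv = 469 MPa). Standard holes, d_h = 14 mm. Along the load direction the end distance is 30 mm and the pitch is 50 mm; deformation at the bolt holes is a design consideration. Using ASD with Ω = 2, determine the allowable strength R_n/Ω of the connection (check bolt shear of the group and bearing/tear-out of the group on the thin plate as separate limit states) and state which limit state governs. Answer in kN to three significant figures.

Bolt shear: A_b = π·12²/4 = 113.1 mm²; R_n = 469 × 113.1 × 4 × 1 / 1000 = 212.2 kN → 212.2 / 2 = 106 kN.
Bearing (1.2 l_c t F_u ≤ 2.4 d t F_u): upper limit = 2.4·12·8·430 / 1000 = 99.07 kN.
  Edge l_c = 30 − 14/2 = 23 → r_n = 94.94 kN; interior l_c = 50 − 14 = 36 → r_n = 99.07 kN.
  R_n,bearing = 1·94.94 + 3·99.07 = 392.2 kN → 392.2 / 2 = 196 kN.
Bolt shear governs: 106 kN.

106 kN (bolt shear governs)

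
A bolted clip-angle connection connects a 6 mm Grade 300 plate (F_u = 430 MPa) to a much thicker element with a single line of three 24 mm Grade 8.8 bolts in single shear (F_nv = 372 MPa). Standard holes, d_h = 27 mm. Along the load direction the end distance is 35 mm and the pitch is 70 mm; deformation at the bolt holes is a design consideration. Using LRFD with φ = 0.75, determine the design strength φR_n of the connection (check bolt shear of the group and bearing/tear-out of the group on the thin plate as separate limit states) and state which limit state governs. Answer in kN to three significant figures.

Bolt shear: A_b = π·24²/4 = 452.4 mm²; R_n = 372 × 452.4 × 3 × 1 / 1000 = 504.9 kN → 0.75 × 504.9 = 379 kN.
Bearing (1.2 l_c t F_u ≤ 2.4 d t F_u): upper limit = 2.4·24·6·430 / 1000 = 148.6 kN.
  Edge l_c = 35 − 27/2 = 21.5 → r_n = 66.56 kN; interior l_c = 70 − 27 = 43 → r_n = 133.1 kN.
  R_n,bearing = 1·66.56 + 2·133.1 = 332.8 kN → 0.75 × 332.8 = 250 kN.
Bearing governs: 250 kN.

250 kN (bearing governs)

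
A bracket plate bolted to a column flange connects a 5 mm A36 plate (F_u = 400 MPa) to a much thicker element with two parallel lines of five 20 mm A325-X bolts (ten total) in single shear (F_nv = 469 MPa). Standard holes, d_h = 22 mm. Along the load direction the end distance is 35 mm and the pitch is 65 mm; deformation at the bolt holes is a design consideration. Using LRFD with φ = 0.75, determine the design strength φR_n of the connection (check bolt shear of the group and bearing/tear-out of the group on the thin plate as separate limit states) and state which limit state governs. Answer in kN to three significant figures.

Bolt shear: A_b = π·20²/4 = 314.2 mm²; R_n = 469 × 314.2 × 10 × 1 / 1000 = 1473 kN → 0.75 × 1473 = 1110 kN.
Bearing (1.2 l_c t F_u ≤ 2.4 d t F_u): upper limit = 2.4·20·5·400 / 1000 = 96 kN.
  Edge l_c = 35 − 22/2 = 24 → r_n = 57.6 kN; interior l_c = 65 − 22 = 43 → r_n = 96 kN.
  R_n,bearing = 2·57.6 + 8·96 = 883.2 kN → 0.75 × 883.2 = 662 kN.
Bearing governs: 662 kN.

662 kN (bearing governs)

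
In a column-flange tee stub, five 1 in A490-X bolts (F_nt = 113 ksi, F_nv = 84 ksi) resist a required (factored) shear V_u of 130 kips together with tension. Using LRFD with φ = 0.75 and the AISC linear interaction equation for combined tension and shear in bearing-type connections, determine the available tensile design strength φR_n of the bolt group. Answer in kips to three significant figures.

A_b = π·1²/4 = 0.7854 in²; f_rv = 130 / (5 × 0.7854) = 33.1 ksi.
F'_nt = 1.3 F_nt − (F_nt / φF_nv) f_rv = 1.3·113 − (113/(0.75·84))·33.1 = 87.52 ksi, capped at F_nt → F'_nt = 87.52 ksi.
R_n = F'_nt · A_b · n = 87.52 × 0.7854 × 5 = 343.7 kips.
Design strength φR_n = 0.75 × 343.7 = 258 kips.

258 kips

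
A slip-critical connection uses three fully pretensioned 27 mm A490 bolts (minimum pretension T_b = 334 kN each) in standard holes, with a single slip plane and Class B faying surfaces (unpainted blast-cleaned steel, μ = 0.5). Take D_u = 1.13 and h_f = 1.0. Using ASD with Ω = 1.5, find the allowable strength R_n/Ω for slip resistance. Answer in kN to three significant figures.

377 kN

R_n = μ · D_u · h_f · T_b · n_s · n_b = 0.5 × 1.13 × 1.0 × 334 × 1 × 3 = 566.1 kN.
Allowable strength R_n/Ω = 566.1 / 1.5 = 377 kN.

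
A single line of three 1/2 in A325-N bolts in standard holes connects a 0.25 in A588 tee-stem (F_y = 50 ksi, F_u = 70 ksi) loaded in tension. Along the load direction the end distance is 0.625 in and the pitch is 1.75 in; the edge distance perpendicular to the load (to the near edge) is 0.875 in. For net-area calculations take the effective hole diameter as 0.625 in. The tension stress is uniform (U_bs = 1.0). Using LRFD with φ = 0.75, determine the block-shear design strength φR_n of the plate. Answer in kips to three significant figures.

27.6 kips

Shear plane L_v = 0.625 + 2·1.75 = 4.125 in; A_gv = 4.125 × 0.25 = 1.031 in².
A_nv = (4.125 − 2.5·0.625) × 0.25 = 0.6406 in².
A_nt = (0.875 − 0.5·0.625) × 0.25 = 0.1406 in².
0.6 F_u A_nv = 26.91 kips; 0.6 F_y A_gv = 30.94 kips → shear rupture governs the shear term.
R_n = 26.91 + 1.0 × 70 × 0.1406 = 36.75 kips.
Design strength φR_n = 0.75 × 36.75 = 27.6 kips.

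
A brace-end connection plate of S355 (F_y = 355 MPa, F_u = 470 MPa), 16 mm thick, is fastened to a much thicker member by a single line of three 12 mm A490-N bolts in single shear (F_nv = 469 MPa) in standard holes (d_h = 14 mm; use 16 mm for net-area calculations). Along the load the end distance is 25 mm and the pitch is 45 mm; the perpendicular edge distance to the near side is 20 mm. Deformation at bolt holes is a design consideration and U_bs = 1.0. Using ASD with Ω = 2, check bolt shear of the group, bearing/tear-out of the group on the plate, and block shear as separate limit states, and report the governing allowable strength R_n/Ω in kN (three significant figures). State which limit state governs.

79.6 kN (bolt shear governs)

Bolt shear: A_b = π·12²/4 = 113.1 mm²; R_n = 469 × 113.1 × 3 × 1 / 1000 = 159.1 kN → 159.1 / 2 = 79.6 kN.
Bearing: edge l_c = 18, r_n = 162.4 kN; interior l_c = 31, r_n = 216.6 kN; R_n = 162.4 + 2·216.6 = 595.6 kN → 298 kN.
Block shear: A_gv = 1840, A_nv = 1200, A_nt = 192 mm²; R_n = min(0.6F_uA_nv, 0.6F_yA_gv) + U_bs·F_u·A_nt = 428.6 kN → 214 kN.
Bolt shear governs: 79.6 kN.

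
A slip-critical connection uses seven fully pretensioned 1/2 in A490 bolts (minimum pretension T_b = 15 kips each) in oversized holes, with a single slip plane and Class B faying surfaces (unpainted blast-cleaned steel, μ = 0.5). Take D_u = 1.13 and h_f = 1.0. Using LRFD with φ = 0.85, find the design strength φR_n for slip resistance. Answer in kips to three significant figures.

R_n = μ · D_u · h_f · T_b · n_s · n_b = 0.5 × 1.13 × 1.0 × 15 × 1 × 7 = 59.32 kips.
Design strength φR_n = 0.85 × 59.32 = 50.4 kips.

50.4 kips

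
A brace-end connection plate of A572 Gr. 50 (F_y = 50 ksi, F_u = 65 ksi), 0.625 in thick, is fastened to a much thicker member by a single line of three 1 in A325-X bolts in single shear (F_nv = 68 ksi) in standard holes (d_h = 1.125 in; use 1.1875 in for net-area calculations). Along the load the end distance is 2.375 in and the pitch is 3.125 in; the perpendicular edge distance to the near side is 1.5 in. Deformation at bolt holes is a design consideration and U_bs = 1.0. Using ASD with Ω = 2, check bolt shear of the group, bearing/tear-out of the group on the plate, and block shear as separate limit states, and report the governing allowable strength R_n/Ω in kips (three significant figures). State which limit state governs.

Bolt shear: A_b = π·1²/4 = 0.7854 in²; R_n = 68 × 0.7854 × 3 × 1 = 160.2 kips → 160.2 / 2 = 80.1 kips.
Bearing: edge l_c = 1.812, r_n = 88.36 kips; interior l_c = 2, r_n = 97.5 kips; R_n = 88.36 + 2·97.5 = 283.4 kips → 142 kips.
Block shear: A_gv = 5.391, A_nv = 3.535, A_nt = 0.5664 in²; R_n = min(0.6F_uA_nv, 0.6F_yA_gv) + U_bs·F_u·A_nt = 174.7 kips → 87.3 kips.
Bolt shear governs: 80.1 kips.

80.1 kips (bolt shear governs)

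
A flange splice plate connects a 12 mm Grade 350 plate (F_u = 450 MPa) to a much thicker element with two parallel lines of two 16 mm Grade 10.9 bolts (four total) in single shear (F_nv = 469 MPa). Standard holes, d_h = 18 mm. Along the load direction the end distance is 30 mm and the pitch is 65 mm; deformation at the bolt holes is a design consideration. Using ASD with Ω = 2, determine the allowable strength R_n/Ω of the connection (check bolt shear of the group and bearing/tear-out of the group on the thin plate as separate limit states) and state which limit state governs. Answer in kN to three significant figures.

Bolt shear: A_b = π·16²/4 = 201.1 mm²; R_n = 469 × 201.1 × 4 × 1 / 1000 = 377.2 kN → 377.2 / 2 = 189 kN.
Bearing (1.2 l_c t F_u ≤ 2.4 d t F_u): upper limit = 2.4·16·12·450 / 1000 = 207.4 kN.
  Edge l_c = 30 − 18/2 = 21 → r_n = 136.1 kN; interior l_c = 65 − 18 = 47 → r_n = 207.4 kN.
  R_n,bearing = 2·136.1 + 2·207.4 = 686.9 kN → 686.9 / 2 = 343 kN.
Bolt shear governs: 189 kN.

189 kN (bolt shear governs)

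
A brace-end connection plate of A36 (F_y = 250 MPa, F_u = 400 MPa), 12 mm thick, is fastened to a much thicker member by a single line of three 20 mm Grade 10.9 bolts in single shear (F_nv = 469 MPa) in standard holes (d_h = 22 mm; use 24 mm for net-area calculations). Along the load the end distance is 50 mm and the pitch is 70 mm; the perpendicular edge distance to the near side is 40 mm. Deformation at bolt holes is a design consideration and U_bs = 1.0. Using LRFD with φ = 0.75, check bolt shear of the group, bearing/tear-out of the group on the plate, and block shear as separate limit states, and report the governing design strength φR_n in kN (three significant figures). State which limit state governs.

Bolt shear: A_b = π·20²/4 = 314.2 mm²; R_n = 469 × 314.2 × 3 × 1 / 1000 = 442 kN → 0.75 × 442 = 332 kN.
Bearing: edge l_c = 39, r_n = 224.6 kN; interior l_c = 48, r_n = 230.4 kN; R_n = 224.6 + 2·230.4 = 685.4 kN → 514 kN.
Block shear: A_gv = 2280, A_nv = 1560, A_nt = 336 mm²; R_n = min(0.6F_uA_nv, 0.6F_yA_gv) + U_bs·F_u·A_nt = 476.4 kN → 357 kN.
Bolt shear governs: 332 kN.

332 kN (bolt shear governs)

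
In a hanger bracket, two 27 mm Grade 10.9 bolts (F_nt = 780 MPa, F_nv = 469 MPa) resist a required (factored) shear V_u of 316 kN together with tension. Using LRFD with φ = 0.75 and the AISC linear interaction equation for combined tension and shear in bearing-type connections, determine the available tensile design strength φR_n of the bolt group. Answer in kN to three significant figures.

345 kN

A_b = π·27²/4 = 572.6 mm²; f_rv = 316 × 1000 / (2 × 572.6) = 276 MPa.
F'_nt = 1.3 F_nt − (F_nt / φF_nv) f_rv = 1.3·780 − (780/(0.75·469))·276 = 402.1 MPa, capped at F_nt → F'_nt = 402.1 MPa.
R_n = F'_nt · A_b · n = 402.1 × 572.6 × 2 / 1000 = 460.4 kN.
Design strength φR_n = 0.75 × 460.4 = 345 kN.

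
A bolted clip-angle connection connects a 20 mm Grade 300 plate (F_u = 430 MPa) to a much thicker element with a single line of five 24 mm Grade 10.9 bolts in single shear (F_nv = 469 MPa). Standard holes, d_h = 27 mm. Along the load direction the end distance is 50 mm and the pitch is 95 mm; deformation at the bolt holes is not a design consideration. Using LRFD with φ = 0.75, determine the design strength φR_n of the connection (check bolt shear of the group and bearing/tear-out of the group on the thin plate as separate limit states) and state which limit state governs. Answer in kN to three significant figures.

796 kN (bolt shear governs)

Bolt shear: A_b = π·24²/4 = 452.4 mm²; R_n = 469 × 452.4 × 5 × 1 / 1000 = 1061 kN → 0.75 × 1061 = 796 kN.
Bearing (1.5 l_c t F_u ≤ 3.0 d t F_u): upper limit = 3.0·24·20·430 / 1000 = 619.2 kN.
  Edge l_c = 50 − 27/2 = 36.5 → r_n = 470.9 kN; interior l_c = 95 − 27 = 68 → r_n = 619.2 kN.
  R_n,bearing = 1·470.9 + 4·619.2 = 2948 kN → 0.75 × 2948 = 2210 kN.
Bolt shear governs: 796 kN.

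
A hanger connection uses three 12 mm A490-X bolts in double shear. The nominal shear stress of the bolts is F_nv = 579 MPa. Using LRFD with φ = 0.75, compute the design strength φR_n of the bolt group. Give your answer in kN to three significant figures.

295 kN

A_b = π × 12² / 4 = 113.1 mm².
R_n = F_nv · A_b · n · n_s = 579 × 113.1 × 3 × 2 / 1000 = 392.9 kN.
Design strength φR_n = 0.75 × 392.9 = 295 kN.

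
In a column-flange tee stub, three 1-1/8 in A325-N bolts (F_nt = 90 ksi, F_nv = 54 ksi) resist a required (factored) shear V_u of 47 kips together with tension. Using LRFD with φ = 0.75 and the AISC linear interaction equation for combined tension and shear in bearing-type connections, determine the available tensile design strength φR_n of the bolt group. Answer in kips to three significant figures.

183 kips

A_b = π·1.125²/4 = 0.994 in²; f_rv = 47 / (3 × 0.994) = 15.76 ksi.
F'_nt = 1.3 F_nt − (F_nt / φF_nv) f_rv = 1.3·90 − (90/(0.75·54))·15.76 = 81.98 ksi, capped at F_nt → F'_nt = 81.98 ksi.
R_n = F'_nt · A_b · n = 81.98 × 0.994 × 3 = 244.5 kips.
Design strength φR_n = 0.75 × 244.5 = 183 kips.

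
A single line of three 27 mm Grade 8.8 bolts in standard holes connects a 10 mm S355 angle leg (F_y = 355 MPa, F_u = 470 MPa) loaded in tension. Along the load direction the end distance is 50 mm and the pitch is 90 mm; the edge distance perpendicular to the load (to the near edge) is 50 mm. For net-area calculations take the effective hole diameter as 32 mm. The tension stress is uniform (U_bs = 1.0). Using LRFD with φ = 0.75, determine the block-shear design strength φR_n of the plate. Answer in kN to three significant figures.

437 kN

Shear plane L_v = 50 + 2·90 = 230 mm; A_gv = 230 × 10 = 2300 mm².
A_nv = (230 − 2.5·32) × 10 = 1500 mm².
A_nt = (50 − 0.5·32) × 10 = 340 mm².
0.6 F_u A_nv = 423 kN; 0.6 F_y A_gv = 489.9 kN → shear rupture governs the shear term.
R_n = 423 + 1.0 × 470 × 340 / 1000 = 582.8 kN.
Design strength φR_n = 0.75 × 582.8 = 437 kN.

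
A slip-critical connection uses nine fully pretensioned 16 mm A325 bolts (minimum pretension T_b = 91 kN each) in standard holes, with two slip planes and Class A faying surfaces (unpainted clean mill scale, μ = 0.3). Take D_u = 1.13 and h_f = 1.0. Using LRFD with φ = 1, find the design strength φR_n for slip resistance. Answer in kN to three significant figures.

R_n = μ · D_u · h_f · T_b · n_s · n_b = 0.3 × 1.13 × 1.0 × 91 × 2 × 9 = 555.3 kN.
Design strength φR_n = 1 × 555.3 = 555 kN.

555 kN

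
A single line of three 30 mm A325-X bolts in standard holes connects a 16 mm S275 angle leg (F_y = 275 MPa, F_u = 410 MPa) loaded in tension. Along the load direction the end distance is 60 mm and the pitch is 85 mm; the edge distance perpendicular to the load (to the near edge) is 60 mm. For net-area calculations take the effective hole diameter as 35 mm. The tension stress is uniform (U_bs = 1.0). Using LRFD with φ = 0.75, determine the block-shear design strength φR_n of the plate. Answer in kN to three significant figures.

630 kN

Shear plane L_v = 60 + 2·85 = 230 mm; A_gv = 230 × 16 = 3680 mm².
A_nv = (230 − 2.5·35) × 16 = 2280 mm².
A_nt = (60 − 0.5·35) × 16 = 680 mm².
0.6 F_u A_nv = 560.9 kN; 0.6 F_y A_gv = 607.2 kN → shear rupture governs the shear term.
R_n = 560.9 + 1.0 × 410 × 680 / 1000 = 839.7 kN.
Design strength φR_n = 0.75 × 839.7 = 630 kN.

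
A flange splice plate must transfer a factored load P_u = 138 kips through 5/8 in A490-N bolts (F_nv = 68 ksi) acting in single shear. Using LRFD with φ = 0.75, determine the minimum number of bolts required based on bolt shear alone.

A_b = π·0.625²/4 = 0.3068 in².
Per-bolt design strength φR_n = 0.75 × 68 × 0.3068 × 1 = 15.65 kips.
n ≥ 138 / 15.65 = 8.82 → use 9 bolts.

9 bolts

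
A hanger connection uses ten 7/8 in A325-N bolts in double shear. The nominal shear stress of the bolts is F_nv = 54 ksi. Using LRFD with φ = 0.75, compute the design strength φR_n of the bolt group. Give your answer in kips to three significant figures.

A_b = π × 0.875² / 4 = 0.6013 in².
R_n = F_nv · A_b · n · n_s = 54 × 0.6013 × 10 × 2 = 649.4 kips.
Design strength φR_n = 0.75 × 649.4 = 487 kips.

487 kips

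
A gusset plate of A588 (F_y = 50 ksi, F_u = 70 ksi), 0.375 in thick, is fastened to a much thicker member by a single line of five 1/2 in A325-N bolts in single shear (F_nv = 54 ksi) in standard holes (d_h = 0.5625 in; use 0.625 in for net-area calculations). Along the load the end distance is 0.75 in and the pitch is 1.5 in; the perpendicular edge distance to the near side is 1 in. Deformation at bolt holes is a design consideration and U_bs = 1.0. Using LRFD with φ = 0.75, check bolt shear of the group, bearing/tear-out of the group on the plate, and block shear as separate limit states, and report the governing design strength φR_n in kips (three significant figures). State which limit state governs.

39.8 kips (bolt shear governs)

Bolt shear: A_b = π·0.5²/4 = 0.1963 in²; R_n = 54 × 0.1963 × 5 × 1 = 53.01 kips → 0.75 × 53.01 = 39.8 kips.
Bearing: edge l_c = 0.4688, r_n = 14.77 kips; interior l_c = 0.9375, r_n = 29.53 kips; R_n = 14.77 + 4·29.53 = 132.9 kips → 99.7 kips.
Block shear: A_gv = 2.531, A_nv = 1.477, A_nt = 0.2578 in²; R_n = min(0.6F_uA_nv, 0.6F_yA_gv) + U_bs·F_u·A_nt = 80.06 kips → 60 kips.
Bolt shear governs: 39.8 kips.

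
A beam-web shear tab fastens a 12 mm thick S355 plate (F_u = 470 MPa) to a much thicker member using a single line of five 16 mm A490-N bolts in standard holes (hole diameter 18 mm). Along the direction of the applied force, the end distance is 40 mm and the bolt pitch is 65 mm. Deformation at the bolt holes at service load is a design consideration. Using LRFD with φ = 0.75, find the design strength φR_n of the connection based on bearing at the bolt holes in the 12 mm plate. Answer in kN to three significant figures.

807 kN

Per bolt r_n = 1.2 l_c t F_u ≤ 2.4 d t F_u; upper limit = 2.4 × 16 × 12 × 470 / 1000 = 216.6 kN.
Edge bolt: l_c = 40 − 18/2 = 31 mm → 1.2 × 31 × 12 × 470 / 1000 = 209.8 → r_n = 209.8 kN.
Interior bolts: l_c = 65 − 18 = 47 mm → 1.2 × 47 × 12 × 470 / 1000 = 318.1 → r_n = 216.6 kN.
R_n = 1 × 209.8 + 4 × 216.6 = 1076 kN.
Design strength φR_n = 0.75 × 1076 = 807 kN.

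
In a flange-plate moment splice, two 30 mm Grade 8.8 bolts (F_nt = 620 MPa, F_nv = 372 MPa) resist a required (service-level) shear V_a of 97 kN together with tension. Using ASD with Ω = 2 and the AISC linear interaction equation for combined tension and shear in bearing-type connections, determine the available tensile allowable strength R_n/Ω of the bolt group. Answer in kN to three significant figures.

408 kN

A_b = π·30²/4 = 706.9 mm²; f_rv = 97 × 1000 / (2 × 706.9) = 68.61 MPa.
F'_nt = 1.3 F_nt − (Ω F_nt / F_nv) f_rv = 1.3·620 − (2·620/372)·68.61 = 577.3 MPa, capped at F_nt → F'_nt = 577.3 MPa.
R_n = F'_nt · A_b · n = 577.3 × 706.9 × 2 / 1000 = 816.1 kN.
Allowable strength R_n/Ω = 816.1 / 2 = 408 kN.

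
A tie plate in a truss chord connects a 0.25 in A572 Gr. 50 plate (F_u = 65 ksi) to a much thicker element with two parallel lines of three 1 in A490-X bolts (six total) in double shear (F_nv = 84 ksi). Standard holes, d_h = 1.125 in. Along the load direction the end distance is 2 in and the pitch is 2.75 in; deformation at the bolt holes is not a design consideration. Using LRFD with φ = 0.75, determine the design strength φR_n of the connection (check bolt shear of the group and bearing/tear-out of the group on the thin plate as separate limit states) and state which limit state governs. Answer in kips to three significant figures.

171 kips (bearing governs)

Bolt shear: A_b = π·1²/4 = 0.7854 in²; R_n = 84 × 0.7854 × 6 × 2 = 791.7 kips → 0.75 × 791.7 = 594 kips.
Bearing (1.5 l_c t F_u ≤ 3.0 d t F_u): upper limit = 3.0·1·0.25·65 = 48.75 kips.
  Edge l_c = 2 − 1.125/2 = 1.438 → r_n = 35.04 kips; interior l_c = 2.75 − 1.125 = 1.625 → r_n = 39.61 kips.
  R_n,bearing = 2·35.04 + 4·39.61 = 228.5 kips → 0.75 × 228.5 = 171 kips.
Bearing governs: 171 kips.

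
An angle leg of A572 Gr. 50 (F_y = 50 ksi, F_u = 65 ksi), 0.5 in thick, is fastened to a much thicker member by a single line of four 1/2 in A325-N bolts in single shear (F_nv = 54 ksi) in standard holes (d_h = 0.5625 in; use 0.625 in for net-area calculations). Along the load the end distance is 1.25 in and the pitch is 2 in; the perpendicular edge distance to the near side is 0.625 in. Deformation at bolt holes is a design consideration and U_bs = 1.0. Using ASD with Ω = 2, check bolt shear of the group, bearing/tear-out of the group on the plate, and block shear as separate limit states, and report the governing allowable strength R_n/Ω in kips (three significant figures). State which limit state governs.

21.2 kips (bolt shear governs)

Bolt shear: A_b = π·0.5²/4 = 0.1963 in²; R_n = 54 × 0.1963 × 4 × 1 = 42.41 kips → 42.41 / 2 = 21.2 kips.
Bearing: edge l_c = 0.9688, r_n = 37.78 kips; interior l_c = 1.438, r_n = 39 kips; R_n = 37.78 + 3·39 = 154.8 kips → 77.4 kips.
Block shear: A_gv = 3.625, A_nv = 2.531, A_nt = 0.1562 in²; R_n = min(0.6F_uA_nv, 0.6F_yA_gv) + U_bs·F_u·A_nt = 108.9 kips → 54.4 kips.
Bolt shear governs: 21.2 kips.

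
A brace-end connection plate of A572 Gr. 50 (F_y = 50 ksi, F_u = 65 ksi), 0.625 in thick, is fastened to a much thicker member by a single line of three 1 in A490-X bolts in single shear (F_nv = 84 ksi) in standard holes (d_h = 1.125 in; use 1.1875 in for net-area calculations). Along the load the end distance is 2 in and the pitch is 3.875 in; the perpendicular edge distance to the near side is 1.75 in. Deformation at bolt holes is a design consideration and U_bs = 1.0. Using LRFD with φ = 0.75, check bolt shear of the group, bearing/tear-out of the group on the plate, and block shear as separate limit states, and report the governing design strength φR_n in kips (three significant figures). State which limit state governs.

148 kips (bolt shear governs)

Bolt shear: A_b = π·1²/4 = 0.7854 in²; R_n = 84 × 0.7854 × 3 × 1 = 197.9 kips → 0.75 × 197.9 = 148 kips.
Bearing: edge l_c = 1.438, r_n = 70.08 kips; interior l_c = 2.75, r_n = 97.5 kips; R_n = 70.08 + 2·97.5 = 265.1 kips → 199 kips.
Block shear: A_gv = 6.094, A_nv = 4.238, A_nt = 0.7227 in²; R_n = min(0.6F_uA_nv, 0.6F_yA_gv) + U_bs·F_u·A_nt = 212.3 kips → 159 kips.
Bolt shear governs: 148 kips.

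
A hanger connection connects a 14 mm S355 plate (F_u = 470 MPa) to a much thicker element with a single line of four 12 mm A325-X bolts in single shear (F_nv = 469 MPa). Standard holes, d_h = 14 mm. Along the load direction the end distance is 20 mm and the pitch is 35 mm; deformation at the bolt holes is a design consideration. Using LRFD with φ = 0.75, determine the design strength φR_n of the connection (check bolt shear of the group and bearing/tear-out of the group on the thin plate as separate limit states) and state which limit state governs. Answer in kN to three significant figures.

159 kN (bolt shear governs)

Bolt shear: A_b = π·12²/4 = 113.1 mm²; R_n = 469 × 113.1 × 4 × 1 / 1000 = 212.2 kN → 0.75 × 212.2 = 159 kN.
Bearing (1.2 l_c t F_u ≤ 2.4 d t F_u): upper limit = 2.4·12·14·470 / 1000 = 189.5 kN.
  Edge l_c = 20 − 14/2 = 13 → r_n = 102.6 kN; interior l_c = 35 − 14 = 21 → r_n = 165.8 kN.
  R_n,bearing = 1·102.6 + 3·165.8 = 600.1 kN → 0.75 × 600.1 = 450 kN.
Bolt shear governs: 159 kN.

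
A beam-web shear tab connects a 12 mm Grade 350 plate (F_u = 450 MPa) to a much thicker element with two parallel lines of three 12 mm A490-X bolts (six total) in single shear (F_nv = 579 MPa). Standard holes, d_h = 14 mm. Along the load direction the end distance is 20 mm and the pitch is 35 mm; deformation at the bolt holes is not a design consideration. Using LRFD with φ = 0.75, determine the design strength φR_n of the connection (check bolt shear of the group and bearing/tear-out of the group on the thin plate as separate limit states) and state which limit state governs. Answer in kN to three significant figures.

295 kN (bolt shear governs)

Bolt shear: A_b = π·12²/4 = 113.1 mm²; R_n = 579 × 113.1 × 6 × 1 / 1000 = 392.9 kN → 0.75 × 392.9 = 295 kN.
Bearing (1.5 l_c t F_u ≤ 3.0 d t F_u): upper limit = 3.0·12·12·450 / 1000 = 194.4 kN.
  Edge l_c = 20 − 14/2 = 13 → r_n = 105.3 kN; interior l_c = 35 − 14 = 21 → r_n = 170.1 kN.
  R_n,bearing = 2·105.3 + 4·170.1 = 891 kN → 0.75 × 891 = 668 kN.
Bolt shear governs: 295 kN.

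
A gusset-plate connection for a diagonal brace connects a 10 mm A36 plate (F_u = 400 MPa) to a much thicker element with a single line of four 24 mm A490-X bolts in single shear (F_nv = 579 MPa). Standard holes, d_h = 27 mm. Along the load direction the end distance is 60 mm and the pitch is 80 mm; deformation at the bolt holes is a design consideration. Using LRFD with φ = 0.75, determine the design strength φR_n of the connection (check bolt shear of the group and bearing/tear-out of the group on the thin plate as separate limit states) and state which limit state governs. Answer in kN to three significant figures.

686 kN (bearing governs)

Bolt shear: A_b = π·24²/4 = 452.4 mm²; R_n = 579 × 452.4 × 4 × 1 / 1000 = 1048 kN → 0.75 × 1048 = 786 kN.
Bearing (1.2 l_c t F_u ≤ 2.4 d t F_u): upper limit = 2.4·24·10·400 / 1000 = 230.4 kN.
  Edge l_c = 60 − 27/2 = 46.5 → r_n = 223.2 kN; interior l_c = 80 − 27 = 53 → r_n = 230.4 kN.
  R_n,bearing = 1·223.2 + 3·230.4 = 914.4 kN → 0.75 × 914.4 = 686 kN.
Bearing governs: 686 kN.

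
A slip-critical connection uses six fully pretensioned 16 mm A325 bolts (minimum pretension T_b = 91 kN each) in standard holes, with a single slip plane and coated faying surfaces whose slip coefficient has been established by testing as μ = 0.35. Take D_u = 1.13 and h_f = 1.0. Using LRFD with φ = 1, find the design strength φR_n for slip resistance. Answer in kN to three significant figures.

R_n = μ · D_u · h_f · T_b · n_s · n_b = 0.35 × 1.13 × 1.0 × 91 × 1 × 6 = 215.9 kN.
Design strength φR_n = 1 × 215.9 = 216 kN.

216 kN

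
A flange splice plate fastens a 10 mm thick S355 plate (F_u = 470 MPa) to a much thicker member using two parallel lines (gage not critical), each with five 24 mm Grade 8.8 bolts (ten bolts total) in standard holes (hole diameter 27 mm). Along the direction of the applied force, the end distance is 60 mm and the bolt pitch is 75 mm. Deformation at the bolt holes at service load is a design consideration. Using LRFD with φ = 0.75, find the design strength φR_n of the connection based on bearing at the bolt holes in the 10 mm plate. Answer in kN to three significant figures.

Per bolt r_n = 1.2 l_c t F_u ≤ 2.4 d t F_u; upper limit = 2.4 × 24 × 10 × 470 / 1000 = 270.7 kN.
Edge bolt: l_c = 60 − 27/2 = 46.5 mm → 1.2 × 46.5 × 10 × 470 / 1000 = 262.3 → r_n = 262.3 kN.
Interior bolts: l_c = 75 − 27 = 48 mm → 1.2 × 48 × 10 × 470 / 1000 = 270.7 → r_n = 270.7 kN.
R_n = 2 × 262.3 + 8 × 270.7 = 2690 kN.
Design strength φR_n = 0.75 × 2690 = 2020 kN.

2020 kN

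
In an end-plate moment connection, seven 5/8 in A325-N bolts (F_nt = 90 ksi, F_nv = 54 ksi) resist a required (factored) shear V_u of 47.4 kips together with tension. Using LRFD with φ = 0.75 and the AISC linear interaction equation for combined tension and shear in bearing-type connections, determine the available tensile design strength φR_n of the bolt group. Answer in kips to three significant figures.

109 kips

A_b = π·0.625²/4 = 0.3068 in²; f_rv = 47.4 / (7 × 0.3068) = 22.07 ksi.
F'_nt = 1.3 F_nt − (F_nt / φF_nv) f_rv = 1.3·90 − (90/(0.75·54))·22.07 = 67.95 ksi, capped at F_nt → F'_nt = 67.95 ksi.
R_n = F'_nt · A_b · n = 67.95 × 0.3068 × 7 = 145.9 kips.
Design strength φR_n = 0.75 × 145.9 = 109 kips.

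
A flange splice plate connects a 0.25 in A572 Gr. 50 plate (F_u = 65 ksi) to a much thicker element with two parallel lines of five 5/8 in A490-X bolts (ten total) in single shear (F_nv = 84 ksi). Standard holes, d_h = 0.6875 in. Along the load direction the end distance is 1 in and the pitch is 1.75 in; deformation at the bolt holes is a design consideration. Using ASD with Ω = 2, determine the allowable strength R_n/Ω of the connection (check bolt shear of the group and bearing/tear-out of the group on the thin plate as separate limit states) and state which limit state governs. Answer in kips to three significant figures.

Bolt shear: A_b = π·0.625²/4 = 0.3068 in²; R_n = 84 × 0.3068 × 10 × 1 = 257.7 kips → 257.7 / 2 = 129 kips.
Bearing (1.2 l_c t F_u ≤ 2.4 d t F_u): upper limit = 2.4·0.625·0.25·65 = 24.38 kips.
  Edge l_c = 1 − 0.6875/2 = 0.6562 → r_n = 12.8 kips; interior l_c = 1.75 − 0.6875 = 1.062 → r_n = 20.72 kips.
  R_n,bearing = 2·12.8 + 8·20.72 = 191.3 kips → 191.3 / 2 = 95.7 kips.
Bearing governs: 95.7 kips.

95.7 kips (bearing governs)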